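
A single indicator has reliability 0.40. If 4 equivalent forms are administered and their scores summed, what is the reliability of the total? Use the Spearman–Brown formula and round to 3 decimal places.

ρ_k = kρ / (1 + (k−1)ρ) = 4·0.40 / (1 + 3·0.40) = 1.600 / 2.200 = 0.727.

0.727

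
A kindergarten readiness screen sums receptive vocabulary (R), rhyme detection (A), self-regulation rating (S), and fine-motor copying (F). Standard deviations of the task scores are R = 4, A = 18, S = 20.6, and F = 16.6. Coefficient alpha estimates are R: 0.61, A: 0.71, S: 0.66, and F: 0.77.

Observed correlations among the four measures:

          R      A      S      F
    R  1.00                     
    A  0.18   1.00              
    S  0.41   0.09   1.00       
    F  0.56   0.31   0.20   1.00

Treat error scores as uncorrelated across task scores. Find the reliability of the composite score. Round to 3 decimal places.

0.807

Var(R+A+S+F) = 4² + 18² + 20.6² + 16.6² + 2·[4·18·0.18 + 4·20.6·0.41 + 4·16.6·0.56 + 18·20.6·0.09 + 18·16.6·0.31 + 20.6·16.6·0.20] = 1039.92 + 556.64 = 1596.56.
With uncorrelated errors the cross-covariances are all true-score covariance, so they carry over unchanged; only the diagonal terms shrink to ρᵢσᵢ².
True-score variance = [4²·0.61 + 18²·0.71 + 20.6²·0.66 + 16.6²·0.77] + 556.64 = 732.059 + 556.64 = 1288.7.
Reliability = 1288.7 / 1596.56 = 0.807.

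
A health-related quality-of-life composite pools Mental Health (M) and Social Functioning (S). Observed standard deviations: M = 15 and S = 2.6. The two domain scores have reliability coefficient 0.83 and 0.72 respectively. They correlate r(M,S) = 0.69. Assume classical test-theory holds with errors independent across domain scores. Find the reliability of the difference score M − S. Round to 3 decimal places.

Var(M−S) = 15² + 2.6² − 2·15·2.6·0.69 = 231.76 − 53.82 = 177.94.
Under uncorrelated errors the observed covariances equal the true-score covariances, so only the own-variance terms attenuate.
True-score variance = [15²·0.83 + 2.6²·0.72] − 53.82 = 191.617 − 53.82 = 137.797.
Reliability = 137.797 / 177.94 = 0.774.

0.774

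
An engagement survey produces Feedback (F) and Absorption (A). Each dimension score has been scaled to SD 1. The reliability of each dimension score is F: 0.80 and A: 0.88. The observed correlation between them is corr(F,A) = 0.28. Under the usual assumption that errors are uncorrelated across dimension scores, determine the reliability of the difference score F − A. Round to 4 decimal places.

Var(F−A) = 1 + 1 − 2·0.28 = 2 − 0.56 = 1.44.
Under uncorrelated errors the observed covariances equal the true-score covariances, so only the own-variance terms attenuate.
True-score variance = [0.80 + 0.88] − 0.56 = 1.68 − 0.56 = 1.12.
Reliability = 1.12 / 1.44 = 0.7778.

0.7778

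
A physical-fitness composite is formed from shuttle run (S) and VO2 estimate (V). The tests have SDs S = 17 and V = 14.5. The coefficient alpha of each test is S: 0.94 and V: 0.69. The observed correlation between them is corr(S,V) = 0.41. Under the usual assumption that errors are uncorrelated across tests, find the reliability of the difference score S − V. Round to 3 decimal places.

0.722

Var(S−V) = 17² + 14.5² − 2·17·14.5·0.41 = 499.25 − 202.13 = 297.12.
Under uncorrelated errors the observed covariances equal the true-score covariances, so only the own-variance terms attenuate.
True-score variance = [17²·0.94 + 14.5²·0.69] − 202.13 = 416.732 − 202.13 = 214.602.
Reliability = 214.602 / 297.12 = 0.722.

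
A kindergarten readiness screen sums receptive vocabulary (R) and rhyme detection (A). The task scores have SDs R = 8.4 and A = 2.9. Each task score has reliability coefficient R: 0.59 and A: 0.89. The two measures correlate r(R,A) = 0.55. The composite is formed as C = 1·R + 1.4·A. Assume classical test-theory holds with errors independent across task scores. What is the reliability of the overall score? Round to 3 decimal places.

Var(C) = 8.4² + 1.4²·2.9² + 2·[1.4·8.4·2.9·0.55] = 87.0436 + 37.5144 = 124.558.
Because errors are independent across components, Cov(Tᵢ,Tⱼ) = Cov(Xᵢ,Xⱼ); the off-diagonal part of the true-score variance is the same as above.
True-score variance = [8.4²·0.59 + 1.4²·2.9²·0.89] + 37.5144 = 56.3008 + 37.5144 = 93.8152.
Reliability = 93.8152 / 124.558 = 0.753.

0.753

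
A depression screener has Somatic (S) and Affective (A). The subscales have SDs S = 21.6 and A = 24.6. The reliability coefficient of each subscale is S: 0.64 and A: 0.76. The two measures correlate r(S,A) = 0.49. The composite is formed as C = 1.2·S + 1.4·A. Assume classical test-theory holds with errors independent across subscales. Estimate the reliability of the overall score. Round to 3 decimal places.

0.807

Var(C) = 1.2²·21.6² + 1.4²·24.6² + 2·[1.68·21.6·24.6·0.49] = 1857.96 + 874.831 = 2732.79.
Because errors are independent across components, Cov(Tᵢ,Tⱼ) = Cov(Xᵢ,Xⱼ); the off-diagonal part of the true-score variance is the same as above.
True-score variance = [1.2²·21.6²·0.64 + 1.4²·24.6²·0.76] + 874.831 = 1331.43 + 874.831 = 2206.26.
Reliability = 2206.26 / 2732.79 = 0.807.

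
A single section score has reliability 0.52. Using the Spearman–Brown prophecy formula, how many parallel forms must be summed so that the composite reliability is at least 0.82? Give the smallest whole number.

k ≥ ρ*(1−ρ₁)/(ρ₁(1−ρ*)) = 0.82·0.48 / (0.52·0.18) = 4.205.
Smallest integer k = 5.

5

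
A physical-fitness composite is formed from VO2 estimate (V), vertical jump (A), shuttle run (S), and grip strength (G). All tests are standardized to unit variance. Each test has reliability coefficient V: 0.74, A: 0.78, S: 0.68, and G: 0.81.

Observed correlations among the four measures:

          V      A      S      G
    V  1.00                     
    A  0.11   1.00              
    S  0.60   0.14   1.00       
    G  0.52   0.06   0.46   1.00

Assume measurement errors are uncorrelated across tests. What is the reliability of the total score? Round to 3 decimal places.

0.873

Var(V+A+S+G) = 4 + 2·[0.11 + 0.60 + 0.52 + 0.14 + 0.06 + 0.46] = 4 + 3.78 = 7.78.
With uncorrelated errors the cross-covariances are all true-score covariance, so they carry over unchanged; only the diagonal terms shrink to ρᵢσᵢ².
True-score variance = [0.74 + 0.78 + 0.68 + 0.81] + 3.78 = 3.01 + 3.78 = 6.79.
Reliability = 6.79 / 7.78 = 0.873.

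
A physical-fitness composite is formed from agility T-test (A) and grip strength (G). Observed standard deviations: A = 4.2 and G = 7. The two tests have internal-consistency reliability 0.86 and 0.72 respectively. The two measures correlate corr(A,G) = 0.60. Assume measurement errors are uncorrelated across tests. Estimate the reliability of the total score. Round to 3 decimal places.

Var(A+G) = 4.2² + 7² + 2·[4.2·7·0.60] = 66.64 + 35.28 = 101.92.
Because errors are independent across components, Cov(Tᵢ,Tⱼ) = Cov(Xᵢ,Xⱼ); the off-diagonal part of the true-score variance is the same as above.
True-score variance = [4.2²·0.86 + 7²·0.72] + 35.28 = 50.4504 + 35.28 = 85.7304.
Reliability = 85.7304 / 101.92 = 0.841.

0.841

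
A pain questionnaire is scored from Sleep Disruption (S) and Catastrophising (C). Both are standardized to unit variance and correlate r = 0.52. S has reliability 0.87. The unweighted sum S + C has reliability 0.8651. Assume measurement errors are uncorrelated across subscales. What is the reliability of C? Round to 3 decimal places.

0.720

Var(S+C) = 2 + 2·0.52 = 3.040.
True-score variance = ρ_S + ρ_C + 2·0.52, so 0.8651 = (0.87 + ρ_C + 1.04) / 3.040.
ρ_C = 0.8651·3.040 − 0.87 − 1.04 = 0.720.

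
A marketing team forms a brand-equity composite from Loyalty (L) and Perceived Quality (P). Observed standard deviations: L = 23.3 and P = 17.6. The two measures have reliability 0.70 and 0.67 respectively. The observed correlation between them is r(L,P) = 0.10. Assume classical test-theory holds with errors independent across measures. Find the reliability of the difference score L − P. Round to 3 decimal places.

Var(L−P) = 23.3² + 17.6² − 2·23.3·17.6·0.10 = 852.65 − 82.016 = 770.634.
Under uncorrelated errors the observed covariances equal the true-score covariances, so only the own-variance terms attenuate.
True-score variance = [23.3²·0.70 + 17.6²·0.67] − 82.016 = 587.562 − 82.016 = 505.546.
Reliability = 505.546 / 770.634 = 0.656.

0.656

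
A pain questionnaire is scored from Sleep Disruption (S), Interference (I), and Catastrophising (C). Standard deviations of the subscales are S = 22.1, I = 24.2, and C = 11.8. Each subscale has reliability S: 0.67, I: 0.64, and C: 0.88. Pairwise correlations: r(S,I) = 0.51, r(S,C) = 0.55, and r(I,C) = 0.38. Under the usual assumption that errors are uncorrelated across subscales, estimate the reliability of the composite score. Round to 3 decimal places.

0.828

Var(S+I+C) = 22.1² + 24.2² + 11.8² + 2·[22.1·24.2·0.51 + 22.1·11.8·0.55 + 24.2·11.8·0.38] = 1213.29 + 1049.4 = 2262.69.
Because errors are independent across components, Cov(Tᵢ,Tⱼ) = Cov(Xᵢ,Xⱼ); the off-diagonal part of the true-score variance is the same as above.
True-score variance = [22.1²·0.67 + 24.2²·0.64 + 11.8²·0.88] + 1049.4 = 824.576 + 1049.4 = 1873.98.
Reliability = 1873.98 / 2262.69 = 0.828.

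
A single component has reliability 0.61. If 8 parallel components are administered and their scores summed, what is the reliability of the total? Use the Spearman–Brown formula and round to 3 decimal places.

0.926

ρ_k = kρ / (1 + (k−1)ρ) = 8·0.61 / (1 + 7·0.61) = 4.880 / 5.270 = 0.926.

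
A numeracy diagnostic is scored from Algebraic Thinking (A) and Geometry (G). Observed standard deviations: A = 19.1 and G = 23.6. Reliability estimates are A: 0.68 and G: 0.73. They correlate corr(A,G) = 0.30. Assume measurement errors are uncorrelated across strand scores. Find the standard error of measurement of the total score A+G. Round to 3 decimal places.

16.344

Var(total) = 921.77 + 270.456 = 1192.23.
True-score variance = 654.652 + 270.456 = 925.108, so reliability = 0.7759.
Error variance = 1192.23 − 925.108 = 267.118; SEM = √267.118 = 16.344.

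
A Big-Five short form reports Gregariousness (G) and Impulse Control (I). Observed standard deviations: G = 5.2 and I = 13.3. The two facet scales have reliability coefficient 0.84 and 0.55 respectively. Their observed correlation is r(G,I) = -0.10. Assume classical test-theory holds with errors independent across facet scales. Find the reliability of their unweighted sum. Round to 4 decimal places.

0.5585

Var(G+I) = 5.2² + 13.3² + 2·[5.2·13.3·(-0.10)] = 203.93 − 13.832 = 190.098.
With uncorrelated errors the cross-covariances are all true-score covariance, so they carry over unchanged; only the diagonal terms shrink to ρᵢσᵢ².
True-score variance = [5.2²·0.84 + 13.3²·0.55] − 13.832 = 120.003 − 13.832 = 106.171.
Reliability = 106.171 / 190.098 = 0.5585.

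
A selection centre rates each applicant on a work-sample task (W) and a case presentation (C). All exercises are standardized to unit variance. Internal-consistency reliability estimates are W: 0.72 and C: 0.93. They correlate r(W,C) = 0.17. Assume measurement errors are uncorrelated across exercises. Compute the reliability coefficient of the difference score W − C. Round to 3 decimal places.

0.789

Var(W−C) = 1 + 1 − 2·0.17 = 2 − 0.34 = 1.66.
Under uncorrelated errors the observed covariances equal the true-score covariances, so only the own-variance terms attenuate.
True-score variance = [0.72 + 0.93] − 0.34 = 1.65 − 0.34 = 1.31.
Reliability = 1.31 / 1.66 = 0.789.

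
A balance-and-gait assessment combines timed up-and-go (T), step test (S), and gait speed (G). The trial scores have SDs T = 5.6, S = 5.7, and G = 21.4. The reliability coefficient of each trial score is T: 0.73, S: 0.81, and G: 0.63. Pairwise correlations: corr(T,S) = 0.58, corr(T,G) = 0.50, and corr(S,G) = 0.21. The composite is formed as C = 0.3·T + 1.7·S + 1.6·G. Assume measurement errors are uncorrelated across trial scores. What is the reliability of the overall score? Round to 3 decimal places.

0.695

Var(C) = 0.3²·5.6² + 1.7²·5.7² + 1.6²·21.4² + 2·[0.51·5.6·5.7·0.58 + 0.48·5.6·21.4·0.50 + 2.72·5.7·21.4·0.21] = 1269.1 + 215.757 = 1484.85.
Under uncorrelated errors the observed covariances equal the true-score covariances, so only the own-variance terms attenuate.
True-score variance = [0.3²·5.6²·0.73 + 1.7²·5.7²·0.81 + 1.6²·21.4²·0.63] + 215.757 = 816.714 + 215.757 = 1032.47.
Reliability = 1032.47 / 1484.85 = 0.695.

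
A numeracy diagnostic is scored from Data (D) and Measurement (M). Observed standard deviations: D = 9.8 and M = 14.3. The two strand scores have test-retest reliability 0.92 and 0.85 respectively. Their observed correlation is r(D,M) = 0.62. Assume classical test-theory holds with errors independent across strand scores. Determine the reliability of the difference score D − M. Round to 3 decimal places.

Var(D−M) = 9.8² + 14.3² − 2·9.8·14.3·0.62 = 300.53 − 173.774 = 126.756.
With uncorrelated errors the cross-covariances are all true-score covariance, so they carry over unchanged; only the diagonal terms shrink to ρᵢσᵢ².
True-score variance = [9.8²·0.92 + 14.3²·0.85] − 173.774 = 262.173 − 173.774 = 88.3997.
Reliability = 88.3997 / 126.756 = 0.697.

0.697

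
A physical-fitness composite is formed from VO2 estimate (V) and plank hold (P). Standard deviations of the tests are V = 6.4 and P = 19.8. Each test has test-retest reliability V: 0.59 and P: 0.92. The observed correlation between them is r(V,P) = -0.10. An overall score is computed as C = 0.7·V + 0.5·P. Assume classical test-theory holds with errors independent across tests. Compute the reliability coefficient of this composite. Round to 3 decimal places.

Var(C) = 0.7²·6.4² + 0.5²·19.8² + 2·[0.35·6.4·19.8·(-0.10)] = 118.08 − 8.8704 = 109.21.
With uncorrelated errors the cross-covariances are all true-score covariance, so they carry over unchanged; only the diagonal terms shrink to ρᵢσᵢ².
True-score variance = [0.7²·6.4²·0.59 + 0.5²·19.8²·0.92] − 8.8704 = 102.011 − 8.8704 = 93.1403.
Reliability = 93.1403 / 109.21 = 0.853.

0.853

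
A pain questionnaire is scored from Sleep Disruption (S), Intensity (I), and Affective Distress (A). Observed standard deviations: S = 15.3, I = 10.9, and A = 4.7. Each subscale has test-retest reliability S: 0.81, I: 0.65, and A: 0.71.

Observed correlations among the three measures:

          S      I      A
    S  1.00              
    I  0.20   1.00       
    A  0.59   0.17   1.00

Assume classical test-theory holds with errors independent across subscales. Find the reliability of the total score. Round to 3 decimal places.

Var(S+I+A) = 15.3² + 10.9² + 4.7² + 2·[15.3·10.9·0.20 + 15.3·4.7·0.59 + 10.9·4.7·0.17] = 374.99 + 168.98 = 543.97.
With uncorrelated errors the cross-covariances are all true-score covariance, so they carry over unchanged; only the diagonal terms shrink to ρᵢσᵢ².
True-score variance = [15.3²·0.81 + 10.9²·0.65 + 4.7²·0.71] + 168.98 = 282.523 + 168.98 = 451.503.
Reliability = 451.503 / 543.97 = 0.830.

0.830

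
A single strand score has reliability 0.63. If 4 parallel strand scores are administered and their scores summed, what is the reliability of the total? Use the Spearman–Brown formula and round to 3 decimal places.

0.872

ρ_k = kρ / (1 + (k−1)ρ) = 4·0.63 / (1 + 3·0.63) = 2.520 / 2.890 = 0.872.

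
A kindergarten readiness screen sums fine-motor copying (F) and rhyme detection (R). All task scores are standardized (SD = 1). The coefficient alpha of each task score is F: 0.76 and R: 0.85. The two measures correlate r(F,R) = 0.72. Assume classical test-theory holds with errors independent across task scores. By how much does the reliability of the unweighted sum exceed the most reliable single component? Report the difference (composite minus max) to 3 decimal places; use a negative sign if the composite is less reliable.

Var(sum) = 2 + 1.44 = 3.44; true-score variance = 1.61 + 1.44 = 3.05; composite reliability = 0.8866.
Max component reliability = 0.8500.
Difference = 0.8866 − 0.8500 = 0.037.

0.037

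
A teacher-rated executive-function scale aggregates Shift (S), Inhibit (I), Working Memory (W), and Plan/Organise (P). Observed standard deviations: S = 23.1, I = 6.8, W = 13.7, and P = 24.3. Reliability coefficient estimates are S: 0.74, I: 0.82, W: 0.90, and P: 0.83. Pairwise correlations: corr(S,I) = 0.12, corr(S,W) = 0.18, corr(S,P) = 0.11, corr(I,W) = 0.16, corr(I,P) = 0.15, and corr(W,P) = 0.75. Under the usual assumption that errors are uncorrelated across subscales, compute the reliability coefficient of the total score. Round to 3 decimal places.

0.880

Var(S+I+W+P) = 23.1² + 6.8² + 13.7² + 24.3² + 2·[23.1·6.8·0.12 + 23.1·13.7·0.18 + 23.1·24.3·0.11 + 6.8·13.7·0.16 + 6.8·24.3·0.15 + 13.7·24.3·0.75] = 1358.03 + 853.869 = 2211.9.
Under uncorrelated errors the observed covariances equal the true-score covariances, so only the own-variance terms attenuate.
True-score variance = [23.1²·0.74 + 6.8²·0.82 + 13.7²·0.90 + 24.3²·0.83] + 853.869 = 1091.82 + 853.869 = 1945.69.
Reliability = 1945.69 / 2211.9 = 0.880.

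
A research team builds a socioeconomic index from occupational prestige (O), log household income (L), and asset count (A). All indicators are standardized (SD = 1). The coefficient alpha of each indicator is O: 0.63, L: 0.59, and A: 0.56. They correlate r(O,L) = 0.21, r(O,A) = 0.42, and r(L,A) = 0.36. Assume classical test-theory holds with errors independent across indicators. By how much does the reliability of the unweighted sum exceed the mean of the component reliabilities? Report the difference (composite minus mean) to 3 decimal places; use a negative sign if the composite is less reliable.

0.162

Var(sum) = 3 + 1.98 = 4.98; true-score variance = 1.78 + 1.98 = 3.76; composite reliability = 0.7550.
Mean component reliability = 0.5933.
Difference = 0.7550 − 0.5933 = 0.162.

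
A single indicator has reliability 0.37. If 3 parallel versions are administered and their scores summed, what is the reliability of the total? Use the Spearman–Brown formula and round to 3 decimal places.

0.638

ρ_k = kρ / (1 + (k−1)ρ) = 3·0.37 / (1 + 2·0.37) = 1.110 / 1.740 = 0.638.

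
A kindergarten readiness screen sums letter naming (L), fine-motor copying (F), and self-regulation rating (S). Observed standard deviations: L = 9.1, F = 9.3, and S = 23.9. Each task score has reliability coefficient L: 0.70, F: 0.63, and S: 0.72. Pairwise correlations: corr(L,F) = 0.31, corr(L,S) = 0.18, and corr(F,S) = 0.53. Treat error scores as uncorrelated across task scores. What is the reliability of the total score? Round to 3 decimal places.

Var(L+F+S) = 9.1² + 9.3² + 23.9² + 2·[9.1·9.3·0.31 + 9.1·23.9·0.18 + 9.3·23.9·0.53] = 740.51 + 366.373 = 1106.88.
With uncorrelated errors the cross-covariances are all true-score covariance, so they carry over unchanged; only the diagonal terms shrink to ρᵢσᵢ².
True-score variance = [9.1²·0.70 + 9.3²·0.63 + 23.9²·0.72] + 366.373 = 523.727 + 366.373 = 890.1.
Reliability = 890.1 / 1106.88 = 0.804.

0.804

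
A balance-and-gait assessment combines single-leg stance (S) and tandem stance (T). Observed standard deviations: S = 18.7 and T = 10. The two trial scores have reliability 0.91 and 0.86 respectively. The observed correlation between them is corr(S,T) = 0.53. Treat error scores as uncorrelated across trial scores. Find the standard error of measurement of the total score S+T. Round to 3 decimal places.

6.743

Var(total) = 449.69 + 198.22 = 647.91.
True-score variance = 404.218 + 198.22 = 602.438, so reliability = 0.9298.
Error variance = 647.91 − 602.438 = 45.4721; SEM = √45.4721 = 6.743.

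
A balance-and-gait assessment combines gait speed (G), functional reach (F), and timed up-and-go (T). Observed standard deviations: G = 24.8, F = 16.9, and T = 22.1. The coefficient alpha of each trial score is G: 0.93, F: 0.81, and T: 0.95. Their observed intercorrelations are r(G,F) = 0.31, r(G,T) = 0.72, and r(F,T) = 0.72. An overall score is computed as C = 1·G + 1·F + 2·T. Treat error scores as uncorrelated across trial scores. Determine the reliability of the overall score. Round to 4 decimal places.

Var(C) = 24.8² + 16.9² + 2²·22.1² + 2·[24.8·16.9·0.31 + 2·24.8·22.1·0.72 + 2·16.9·22.1·0.72] = 2854.29 + 2913.98 = 5768.27.
Because errors are independent across components, Cov(Tᵢ,Tⱼ) = Cov(Xᵢ,Xⱼ); the off-diagonal part of the true-score variance is the same as above.
True-score variance = [24.8²·0.93 + 16.9²·0.81 + 2²·22.1²·0.95] + 2913.98 = 2659.29 + 2913.98 = 5573.27.
Reliability = 5573.27 / 5768.27 = 0.9662.

0.9662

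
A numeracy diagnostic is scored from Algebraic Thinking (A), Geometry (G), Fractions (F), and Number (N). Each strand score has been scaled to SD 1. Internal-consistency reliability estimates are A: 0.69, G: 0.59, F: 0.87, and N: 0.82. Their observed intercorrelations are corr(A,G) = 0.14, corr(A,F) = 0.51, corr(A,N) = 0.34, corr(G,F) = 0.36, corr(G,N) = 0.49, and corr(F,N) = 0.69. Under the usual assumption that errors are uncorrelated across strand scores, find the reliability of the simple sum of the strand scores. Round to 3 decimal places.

Var(A+G+F+N) = 4 + 2·[0.14 + 0.51 + 0.34 + 0.36 + 0.49 + 0.69] = 4 + 5.06 = 9.06.
Because errors are independent across components, Cov(Tᵢ,Tⱼ) = Cov(Xᵢ,Xⱼ); the off-diagonal part of the true-score variance is the same as above.
True-score variance = [0.69 + 0.59 + 0.87 + 0.82] + 5.06 = 2.97 + 5.06 = 8.03.
Reliability = 8.03 / 9.06 = 0.886.

0.886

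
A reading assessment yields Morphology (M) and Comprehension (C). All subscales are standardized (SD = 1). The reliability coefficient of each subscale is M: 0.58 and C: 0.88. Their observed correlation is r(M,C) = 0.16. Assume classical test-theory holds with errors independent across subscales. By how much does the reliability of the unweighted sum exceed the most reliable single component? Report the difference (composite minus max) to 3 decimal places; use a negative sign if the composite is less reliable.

-0.113

Var(sum) = 2 + 0.32 = 2.32; true-score variance = 1.46 + 0.32 = 1.78; composite reliability = 0.7672.
Max component reliability = 0.8800.
Difference = 0.7672 − 0.8800 = -0.113.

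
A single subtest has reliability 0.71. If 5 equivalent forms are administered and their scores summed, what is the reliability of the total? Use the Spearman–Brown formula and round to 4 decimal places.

0.9245

ρ_k = kρ / (1 + (k−1)ρ) = 5·0.71 / (1 + 4·0.71) = 3.550 / 3.840 = 0.9245.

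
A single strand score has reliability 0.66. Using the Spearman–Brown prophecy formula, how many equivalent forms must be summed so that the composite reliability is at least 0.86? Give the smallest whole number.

k ≥ ρ*(1−ρ₁)/(ρ₁(1−ρ*)) = 0.86·0.34 / (0.66·0.14) = 3.165.
Smallest integer k = 4.

4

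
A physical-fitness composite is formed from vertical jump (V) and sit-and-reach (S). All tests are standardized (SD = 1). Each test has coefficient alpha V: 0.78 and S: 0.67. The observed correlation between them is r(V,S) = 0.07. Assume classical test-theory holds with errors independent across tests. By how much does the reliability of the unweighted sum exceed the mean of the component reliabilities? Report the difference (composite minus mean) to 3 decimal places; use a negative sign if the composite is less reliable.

0.018

Var(sum) = 2 + 0.14 = 2.14; true-score variance = 1.45 + 0.14 = 1.59; composite reliability = 0.7430.
Mean component reliability = 0.7250.
Difference = 0.7430 − 0.7250 = 0.018.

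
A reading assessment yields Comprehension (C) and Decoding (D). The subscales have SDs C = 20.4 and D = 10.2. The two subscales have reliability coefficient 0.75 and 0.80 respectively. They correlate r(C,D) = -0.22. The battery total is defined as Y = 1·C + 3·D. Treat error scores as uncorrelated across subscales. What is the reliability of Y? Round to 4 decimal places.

Var(Y) = 20.4² + 3²·10.2² + 2·[3·20.4·10.2·(-0.22)] = 1352.52 − 274.666 = 1077.85.
Under uncorrelated errors the observed covariances equal the true-score covariances, so only the own-variance terms attenuate.
True-score variance = [20.4²·0.75 + 3²·10.2²·0.80] − 274.666 = 1061.21 − 274.666 = 786.542.
Reliability = 786.542 / 1077.85 = 0.7297.

0.7297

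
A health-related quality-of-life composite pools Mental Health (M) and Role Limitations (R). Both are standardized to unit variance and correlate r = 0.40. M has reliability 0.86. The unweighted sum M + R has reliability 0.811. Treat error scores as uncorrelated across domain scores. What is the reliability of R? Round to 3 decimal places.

Var(M+R) = 2 + 2·0.40 = 2.800.
True-score variance = ρ_M + ρ_R + 2·0.40, so 0.811 = (0.86 + ρ_R + 0.80) / 2.800.
ρ_R = 0.811·2.800 − 0.86 − 0.80 = 0.611.

0.611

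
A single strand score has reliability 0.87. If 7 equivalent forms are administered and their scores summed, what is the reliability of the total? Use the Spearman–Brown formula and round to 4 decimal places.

ρ_k = kρ / (1 + (k−1)ρ) = 7·0.87 / (1 + 6·0.87) = 6.090 / 6.220 = 0.9791.

0.9791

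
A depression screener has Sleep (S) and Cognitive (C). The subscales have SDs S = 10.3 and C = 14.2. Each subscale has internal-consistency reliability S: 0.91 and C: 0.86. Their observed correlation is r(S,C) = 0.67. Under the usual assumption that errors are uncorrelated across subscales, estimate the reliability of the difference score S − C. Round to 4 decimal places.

0.6619

Var(S−C) = 10.3² + 14.2² − 2·10.3·14.2·0.67 = 307.73 − 195.988 = 111.742.
Under uncorrelated errors the observed covariances equal the true-score covariances, so only the own-variance terms attenuate.
True-score variance = [10.3²·0.91 + 14.2²·0.86] − 195.988 = 269.952 − 195.988 = 73.9639.
Reliability = 73.9639 / 111.742 = 0.6619.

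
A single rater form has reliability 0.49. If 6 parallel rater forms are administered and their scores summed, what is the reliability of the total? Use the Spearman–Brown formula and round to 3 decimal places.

ρ_k = kρ / (1 + (k−1)ρ) = 6·0.49 / (1 + 5·0.49) = 2.940 / 3.450 = 0.852.

0.852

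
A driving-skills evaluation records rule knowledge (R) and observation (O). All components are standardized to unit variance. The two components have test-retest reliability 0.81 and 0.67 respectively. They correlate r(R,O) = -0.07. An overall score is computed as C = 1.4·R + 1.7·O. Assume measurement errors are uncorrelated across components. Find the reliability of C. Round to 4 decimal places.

Var(C) = 1.4² + 1.7² + 2·[2.38·(-0.07)] = 4.85 − 0.3332 = 4.5168.
With uncorrelated errors the cross-covariances are all true-score covariance, so they carry over unchanged; only the diagonal terms shrink to ρᵢσᵢ².
True-score variance = [1.4²·0.81 + 1.7²·0.67] − 0.3332 = 3.5239 − 0.3332 = 3.1907.
Reliability = 3.1907 / 4.5168 = 0.7064.

0.7064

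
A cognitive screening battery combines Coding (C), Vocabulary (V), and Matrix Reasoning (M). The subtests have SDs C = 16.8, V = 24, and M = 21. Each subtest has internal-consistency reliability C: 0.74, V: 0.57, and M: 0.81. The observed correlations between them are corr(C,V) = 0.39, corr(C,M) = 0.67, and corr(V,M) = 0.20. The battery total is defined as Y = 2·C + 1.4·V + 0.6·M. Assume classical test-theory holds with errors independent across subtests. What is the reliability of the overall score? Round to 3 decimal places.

0.799

Var(Y) = 2²·16.8² + 1.4²·24² + 0.6²·21² + 2·[2.8·16.8·24·0.39 + 1.2·16.8·21·0.67 + 0.84·24·21·0.20] = 2416.68 + 1617.24 = 4033.92.
Under uncorrelated errors the observed covariances equal the true-score covariances, so only the own-variance terms attenuate.
True-score variance = [2²·16.8²·0.74 + 1.4²·24²·0.57 + 0.6²·21²·0.81] + 1617.24 = 1607.53 + 1617.24 = 3224.77.
Reliability = 3224.77 / 4033.92 = 0.799.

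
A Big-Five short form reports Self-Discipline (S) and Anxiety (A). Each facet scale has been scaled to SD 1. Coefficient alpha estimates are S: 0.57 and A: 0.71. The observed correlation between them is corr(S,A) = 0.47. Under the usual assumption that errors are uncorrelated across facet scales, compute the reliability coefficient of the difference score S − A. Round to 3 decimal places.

Var(S−A) = 1 + 1 − 2·0.47 = 2 − 0.94 = 1.06.
With uncorrelated errors the cross-covariances are all true-score covariance, so they carry over unchanged; only the diagonal terms shrink to ρᵢσᵢ².
True-score variance = [0.57 + 0.71] − 0.94 = 1.28 − 0.94 = 0.34.
Reliability = 0.34 / 1.06 = 0.321.

0.321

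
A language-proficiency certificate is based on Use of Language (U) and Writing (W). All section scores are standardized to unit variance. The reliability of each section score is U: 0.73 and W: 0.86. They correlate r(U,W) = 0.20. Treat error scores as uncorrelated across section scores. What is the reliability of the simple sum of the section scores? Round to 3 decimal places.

0.829

Var(U+W) = 2 + 2·[0.20] = 2 + 0.4 = 2.4.
Because errors are independent across components, Cov(Tᵢ,Tⱼ) = Cov(Xᵢ,Xⱼ); the off-diagonal part of the true-score variance is the same as above.
True-score variance = [0.73 + 0.86] + 0.4 = 1.59 + 0.4 = 1.99.
Reliability = 1.99 / 2.4 = 0.829.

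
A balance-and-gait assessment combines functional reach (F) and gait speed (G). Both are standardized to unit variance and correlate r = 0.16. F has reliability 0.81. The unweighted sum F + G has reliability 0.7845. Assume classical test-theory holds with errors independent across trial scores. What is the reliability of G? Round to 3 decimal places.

Var(F+G) = 2 + 2·0.16 = 2.320.
True-score variance = ρ_F + ρ_G + 2·0.16, so 0.7845 = (0.81 + ρ_G + 0.32) / 2.320.
ρ_G = 0.7845·2.320 − 0.81 − 0.32 = 0.690.

0.690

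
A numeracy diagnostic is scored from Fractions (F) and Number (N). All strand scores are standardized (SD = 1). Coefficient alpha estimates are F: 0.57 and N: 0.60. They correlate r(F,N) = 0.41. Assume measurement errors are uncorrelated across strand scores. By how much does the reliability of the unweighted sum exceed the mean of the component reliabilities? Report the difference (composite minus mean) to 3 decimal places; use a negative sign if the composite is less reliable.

0.121

Var(sum) = 2 + 0.82 = 2.82; true-score variance = 1.17 + 0.82 = 1.99; composite reliability = 0.7057.
Mean component reliability = 0.5850.
Difference = 0.7057 − 0.5850 = 0.121.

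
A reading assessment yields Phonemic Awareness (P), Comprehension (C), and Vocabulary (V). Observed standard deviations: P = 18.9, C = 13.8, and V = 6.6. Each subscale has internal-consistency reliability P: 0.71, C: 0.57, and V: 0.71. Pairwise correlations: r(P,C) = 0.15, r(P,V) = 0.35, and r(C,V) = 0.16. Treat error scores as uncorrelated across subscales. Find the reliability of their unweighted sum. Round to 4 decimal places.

0.7479

Var(P+C+V) = 18.9² + 13.8² + 6.6² + 2·[18.9·13.8·0.15 + 18.9·6.6·0.35 + 13.8·6.6·0.16] = 591.21 + 194.71 = 785.92.
With uncorrelated errors the cross-covariances are all true-score covariance, so they carry over unchanged; only the diagonal terms shrink to ρᵢσᵢ².
True-score variance = [18.9²·0.71 + 13.8²·0.57 + 6.6²·0.71] + 194.71 = 393.097 + 194.71 = 587.807.
Reliability = 587.807 / 785.92 = 0.7479.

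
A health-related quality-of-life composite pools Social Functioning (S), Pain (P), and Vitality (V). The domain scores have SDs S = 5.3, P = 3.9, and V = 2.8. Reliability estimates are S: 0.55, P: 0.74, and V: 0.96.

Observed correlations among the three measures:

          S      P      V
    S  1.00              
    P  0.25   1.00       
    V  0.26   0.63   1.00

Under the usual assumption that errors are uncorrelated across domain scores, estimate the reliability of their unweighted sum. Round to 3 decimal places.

Var(S+P+V) = 5.3² + 3.9² + 2.8² + 2·[5.3·3.9·0.25 + 5.3·2.8·0.26 + 3.9·2.8·0.63] = 51.14 + 31.811 = 82.951.
Because errors are independent across components, Cov(Tᵢ,Tⱼ) = Cov(Xᵢ,Xⱼ); the off-diagonal part of the true-score variance is the same as above.
True-score variance = [5.3²·0.55 + 3.9²·0.74 + 2.8²·0.96] + 31.811 = 34.2313 + 31.811 = 66.0423.
Reliability = 66.0423 / 82.951 = 0.796.

0.796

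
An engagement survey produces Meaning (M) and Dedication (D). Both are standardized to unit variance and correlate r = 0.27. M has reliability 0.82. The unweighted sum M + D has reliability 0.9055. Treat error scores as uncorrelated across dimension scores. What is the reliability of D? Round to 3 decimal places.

0.940

Var(M+D) = 2 + 2·0.27 = 2.540.
True-score variance = ρ_M + ρ_D + 2·0.27, so 0.9055 = (0.82 + ρ_D + 0.54) / 2.540.
ρ_D = 0.9055·2.540 − 0.82 − 0.54 = 0.940.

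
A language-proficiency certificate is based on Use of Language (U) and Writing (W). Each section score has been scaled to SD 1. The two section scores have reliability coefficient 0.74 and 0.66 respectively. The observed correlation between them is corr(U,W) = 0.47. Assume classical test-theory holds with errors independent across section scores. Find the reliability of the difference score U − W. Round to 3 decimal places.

Var(U−W) = 1 + 1 − 2·0.47 = 2 − 0.94 = 1.06.
With uncorrelated errors the cross-covariances are all true-score covariance, so they carry over unchanged; only the diagonal terms shrink to ρᵢσᵢ².
True-score variance = [0.74 + 0.66] − 0.94 = 1.4 − 0.94 = 0.46.
Reliability = 0.46 / 1.06 = 0.434.

0.434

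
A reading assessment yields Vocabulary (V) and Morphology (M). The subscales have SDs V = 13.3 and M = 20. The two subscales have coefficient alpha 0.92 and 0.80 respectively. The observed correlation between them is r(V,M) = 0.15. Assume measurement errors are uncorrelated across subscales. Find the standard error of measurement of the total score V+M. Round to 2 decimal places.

9.70

Var(total) = 576.89 + 79.8 = 656.69.
True-score variance = 482.739 + 79.8 = 562.539, so reliability = 0.8566.
Error variance = 656.69 − 562.539 = 94.1512; SEM = √94.1512 = 9.70.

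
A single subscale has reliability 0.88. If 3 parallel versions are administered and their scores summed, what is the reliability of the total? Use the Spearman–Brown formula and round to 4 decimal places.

ρ_k = kρ / (1 + (k−1)ρ) = 3·0.88 / (1 + 2·0.88) = 2.640 / 2.760 = 0.9565.

0.9565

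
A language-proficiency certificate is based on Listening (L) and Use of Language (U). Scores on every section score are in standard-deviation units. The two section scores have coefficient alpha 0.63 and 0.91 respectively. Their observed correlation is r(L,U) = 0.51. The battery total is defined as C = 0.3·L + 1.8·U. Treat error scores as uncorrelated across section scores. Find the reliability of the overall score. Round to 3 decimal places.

Var(C) = 0.3² + 1.8² + 2·[0.54·0.51] = 3.33 + 0.5508 = 3.8808.
With uncorrelated errors the cross-covariances are all true-score covariance, so they carry over unchanged; only the diagonal terms shrink to ρᵢσᵢ².
True-score variance = [0.3²·0.63 + 1.8²·0.91] + 0.5508 = 3.0051 + 0.5508 = 3.5559.
Reliability = 3.5559 / 3.8808 = 0.916.

0.916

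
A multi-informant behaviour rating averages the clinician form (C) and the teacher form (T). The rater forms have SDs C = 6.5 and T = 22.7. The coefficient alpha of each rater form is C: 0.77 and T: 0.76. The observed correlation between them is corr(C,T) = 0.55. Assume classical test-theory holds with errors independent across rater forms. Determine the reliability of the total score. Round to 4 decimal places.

0.8147

Var(C+T) = 6.5² + 22.7² + 2·[6.5·22.7·0.55] = 557.54 + 162.305 = 719.845.
Under uncorrelated errors the observed covariances equal the true-score covariances, so only the own-variance terms attenuate.
True-score variance = [6.5²·0.77 + 22.7²·0.76] + 162.305 = 424.153 + 162.305 = 586.458.
Reliability = 586.458 / 719.845 = 0.8147.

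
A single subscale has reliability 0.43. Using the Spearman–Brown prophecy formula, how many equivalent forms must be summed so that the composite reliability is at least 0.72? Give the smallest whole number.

k ≥ ρ*(1−ρ₁)/(ρ₁(1−ρ*)) = 0.72·0.57 / (0.43·0.28) = 3.409.
Smallest integer k = 4.

4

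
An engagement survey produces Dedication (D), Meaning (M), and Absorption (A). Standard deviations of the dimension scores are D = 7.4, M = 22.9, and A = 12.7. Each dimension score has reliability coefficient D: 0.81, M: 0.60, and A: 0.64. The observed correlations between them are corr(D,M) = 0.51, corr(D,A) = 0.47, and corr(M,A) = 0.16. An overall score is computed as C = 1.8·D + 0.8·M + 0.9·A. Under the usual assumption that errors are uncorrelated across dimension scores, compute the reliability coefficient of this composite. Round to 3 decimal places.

Var(C) = 1.8²·7.4² + 0.8²·22.9² + 0.9²·12.7² + 2·[1.44·7.4·22.9·0.51 + 1.62·7.4·12.7·0.47 + 0.72·22.9·12.7·0.16] = 643.69 + 459.023 = 1102.71.
Because errors are independent across components, Cov(Tᵢ,Tⱼ) = Cov(Xᵢ,Xⱼ); the off-diagonal part of the true-score variance is the same as above.
True-score variance = [1.8²·7.4²·0.81 + 0.8²·22.9²·0.60 + 0.9²·12.7²·0.64] + 459.023 = 428.698 + 459.023 = 887.721.
Reliability = 887.721 / 1102.71 = 0.805.

0.805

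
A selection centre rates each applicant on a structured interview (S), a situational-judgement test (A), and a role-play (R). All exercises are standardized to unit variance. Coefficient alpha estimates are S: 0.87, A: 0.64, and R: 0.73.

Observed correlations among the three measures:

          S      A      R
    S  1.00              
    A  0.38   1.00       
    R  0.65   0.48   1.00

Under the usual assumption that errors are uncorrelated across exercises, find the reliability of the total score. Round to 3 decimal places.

Var(S+A+R) = 3 + 2·[0.38 + 0.65 + 0.48] = 3 + 3.02 = 6.02.
Under uncorrelated errors the observed covariances equal the true-score covariances, so only the own-variance terms attenuate.
True-score variance = [0.87 + 0.64 + 0.73] + 3.02 = 2.24 + 3.02 = 5.26.
Reliability = 5.26 / 6.02 = 0.874.

0.874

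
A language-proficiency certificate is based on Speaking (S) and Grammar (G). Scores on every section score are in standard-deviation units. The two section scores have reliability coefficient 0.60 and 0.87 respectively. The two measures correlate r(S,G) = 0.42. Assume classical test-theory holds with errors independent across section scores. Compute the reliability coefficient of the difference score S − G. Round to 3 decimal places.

Var(S−G) = 1 + 1 − 2·0.42 = 2 − 0.84 = 1.16.
Because errors are independent across components, Cov(Tᵢ,Tⱼ) = Cov(Xᵢ,Xⱼ); the off-diagonal part of the true-score variance is the same as above.
True-score variance = [0.60 + 0.87] − 0.84 = 1.47 − 0.84 = 0.63.
Reliability = 0.63 / 1.16 = 0.543.

0.543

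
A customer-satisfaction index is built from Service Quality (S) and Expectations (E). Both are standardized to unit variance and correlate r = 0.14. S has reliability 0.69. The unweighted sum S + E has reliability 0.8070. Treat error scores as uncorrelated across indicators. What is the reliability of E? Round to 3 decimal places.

Var(S+E) = 2 + 2·0.14 = 2.280.
True-score variance = ρ_S + ρ_E + 2·0.14, so 0.8070 = (0.69 + ρ_E + 0.28) / 2.280.
ρ_E = 0.8070·2.280 − 0.69 − 0.28 = 0.870.

0.870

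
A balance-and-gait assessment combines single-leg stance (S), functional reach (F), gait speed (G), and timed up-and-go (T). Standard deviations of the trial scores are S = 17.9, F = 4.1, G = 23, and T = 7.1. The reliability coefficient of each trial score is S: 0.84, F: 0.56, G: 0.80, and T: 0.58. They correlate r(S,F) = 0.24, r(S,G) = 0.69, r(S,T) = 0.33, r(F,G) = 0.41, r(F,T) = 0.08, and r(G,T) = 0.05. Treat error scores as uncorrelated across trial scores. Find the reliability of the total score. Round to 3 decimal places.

Var(S+F+G+T) = 17.9² + 4.1² + 23² + 7.1² + 2·[17.9·4.1·0.24 + 17.9·23·0.69 + 17.9·7.1·0.33 + 4.1·23·0.41 + 4.1·7.1·0.08 + 23·7.1·0.05] = 916.63 + 785.566 = 1702.2.
Under uncorrelated errors the observed covariances equal the true-score covariances, so only the own-variance terms attenuate.
True-score variance = [17.9²·0.84 + 4.1²·0.56 + 23²·0.80 + 7.1²·0.58] + 785.566 = 730.996 + 785.566 = 1516.56.
Reliability = 1516.56 / 1702.2 = 0.891.

0.891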